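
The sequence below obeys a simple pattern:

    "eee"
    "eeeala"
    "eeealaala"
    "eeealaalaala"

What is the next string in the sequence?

eeealaalaalaala

Every step adds ala to the end: s(k+1) = s(k)·ala.
One more step from eeealaalaala gives the answer.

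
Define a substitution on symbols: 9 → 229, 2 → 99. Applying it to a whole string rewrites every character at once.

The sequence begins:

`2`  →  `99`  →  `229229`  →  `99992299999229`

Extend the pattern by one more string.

Rewriting the 14 symbols of 99992299999229 one by one yields 229 229 229 229 99 99 229 229 229 229 229 99 99 229; concatenated:

22922922922999992292292292292299999229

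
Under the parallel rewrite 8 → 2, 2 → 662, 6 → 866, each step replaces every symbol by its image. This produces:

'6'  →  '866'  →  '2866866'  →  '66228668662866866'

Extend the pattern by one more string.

Rewriting the 17 symbols of 66228668662866866 one by one yields 866 866 662 662 2 866 866 2 866 866 662 2 866 866 2 866 866; concatenated:

8668666626622866866286686666228668662866866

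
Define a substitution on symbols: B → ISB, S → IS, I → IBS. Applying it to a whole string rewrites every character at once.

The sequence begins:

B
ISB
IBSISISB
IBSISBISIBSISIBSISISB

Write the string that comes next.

Replace each of the 21 characters of IBSISBISIBSISIBSISISB in place — IBS ISB IS IBS IS ISB IBS IS IBS ISB IS IBS IS IBS ISB IS IBS IS IBS IS ISB — and concatenate.

IBSISBISIBSISISBIBSISIBSISBISIBSISIBSISBISIBSISIBSISISB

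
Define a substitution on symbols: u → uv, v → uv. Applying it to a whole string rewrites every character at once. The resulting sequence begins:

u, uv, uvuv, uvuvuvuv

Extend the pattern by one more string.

uvuvuvuvuvuvuvuv

Rewriting each symbol of uvuvuvuv: u→uv, v→uv, u→uv, v→uv, u→uv, v→uv, u→uv, v→uv, which concatenates to uv uv uv uv uv uv uv uv.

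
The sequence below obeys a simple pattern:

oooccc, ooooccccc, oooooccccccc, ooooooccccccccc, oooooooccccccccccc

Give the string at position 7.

Each string has the form o^{n+1} c^{2n-1}, where the shown terms are n = 2, 3, 4, 5, 6.
At n = 8 the blocks have lengths 9, 15.

oooooooooccccccccccccccc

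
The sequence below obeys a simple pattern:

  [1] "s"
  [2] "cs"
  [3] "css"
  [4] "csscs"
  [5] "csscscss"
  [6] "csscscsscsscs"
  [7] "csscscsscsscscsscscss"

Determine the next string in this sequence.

csscscsscsscscsscscsscsscscsscsscs

From term 3 onward, concatenate the last term with the second-to-last: cs·s = css, css·cs = csscs, …
So term 8 is csscscsscsscscsscscss·csscscsscsscs.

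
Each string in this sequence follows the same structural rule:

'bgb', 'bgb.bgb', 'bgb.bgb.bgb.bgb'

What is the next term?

bgb.bgb.bgb.bgb.bgb.bgb.bgb.bgb

Every step duplicates the string with '.' between the halves.
So the next term is two copies of bgb.bgb.bgb.bgb with '.' between the halves.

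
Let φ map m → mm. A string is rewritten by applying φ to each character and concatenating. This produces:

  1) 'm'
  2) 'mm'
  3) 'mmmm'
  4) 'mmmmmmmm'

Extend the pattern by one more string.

Rewriting each symbol of mmmmmmmm: m→mm, m→mm, m→mm, m→mm, m→mm, m→mm, m→mm, m→mm, which concatenates to mm mm mm mm mm mm mm mm.

mmmmmmmmmmmmmmmm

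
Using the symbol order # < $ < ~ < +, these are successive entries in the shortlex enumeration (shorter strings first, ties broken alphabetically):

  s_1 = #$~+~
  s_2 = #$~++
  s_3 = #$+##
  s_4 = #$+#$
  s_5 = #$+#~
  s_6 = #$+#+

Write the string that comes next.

The successor of #$+#+ increments the rightmost position that isn't already + and resets every position after it to #.

#$+$#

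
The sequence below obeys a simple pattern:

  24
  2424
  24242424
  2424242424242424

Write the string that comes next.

Every step duplicates the string.
Doubling 2424242424242424:

24242424242424242424242424242424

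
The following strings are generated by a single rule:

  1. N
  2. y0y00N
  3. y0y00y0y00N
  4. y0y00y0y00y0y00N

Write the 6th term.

Each term is the previous one with y0y00 prepended.
From y0y00y0y00y0y00N, 2 further steps: y0y00y0y00y0y00N → y0y00y0y00y0y00y0y00N → (answer).

y0y00y0y00y0y00y0y00y0y00N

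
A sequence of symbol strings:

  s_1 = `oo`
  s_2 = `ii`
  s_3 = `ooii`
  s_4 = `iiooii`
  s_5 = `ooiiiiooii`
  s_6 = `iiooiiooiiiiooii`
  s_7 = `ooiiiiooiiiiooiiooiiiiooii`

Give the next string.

Each term (from the third on) is the two preceding terms concatenated in order: term 3 = oo·ii = ooii.
Continuing: iiooiiooiiiiooii · ooiiiiooiiiiooiiooiiiiooii gives term 8.

iiooiiooiiiiooiiooiiiiooiiiiooiiooiiiiooii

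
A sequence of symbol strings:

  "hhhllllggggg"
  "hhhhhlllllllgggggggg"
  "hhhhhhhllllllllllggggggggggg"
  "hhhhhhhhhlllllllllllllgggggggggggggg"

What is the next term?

hhhhhhhhhhhllllllllllllllllggggggggggggggggg

The n-th term is 2n+1 h's then 3n+1 l's then 3n+2 g's (n = 1, 2, …).
For the next term, n = 5, so the run lengths are 11, 16, 17.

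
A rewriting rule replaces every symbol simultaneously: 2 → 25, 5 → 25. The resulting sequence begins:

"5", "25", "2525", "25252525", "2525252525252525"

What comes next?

25252525252525252525252525252525

Applying the rule to each of the 16 symbols of 2525252525252525 gives the pieces 25 25 25 25 25 25 25 25 25 25 25 25 25 25 25 25, which concatenate to the answer.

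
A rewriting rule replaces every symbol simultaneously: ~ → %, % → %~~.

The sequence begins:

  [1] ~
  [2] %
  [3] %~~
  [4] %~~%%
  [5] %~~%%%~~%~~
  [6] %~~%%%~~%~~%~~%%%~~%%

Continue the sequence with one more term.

%~~%%%~~%~~%~~%%%~~%%%~~%%%~~%~~%~~%%%~~%~~

Applying the rule to each of the 21 symbols of %~~%%%~~%~~%~~%%%~~%% gives the pieces %~~ % % %~~ %~~ %~~ % % %~~ % % %~~ % % %~~ %~~ %~~ % % %~~ %~~, which concatenate to the answer.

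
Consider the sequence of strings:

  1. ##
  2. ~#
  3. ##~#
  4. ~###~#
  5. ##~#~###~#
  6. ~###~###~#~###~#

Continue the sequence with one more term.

##~#~###~#~###~###~#~###~#

Each term (from the third on) is the two preceding terms concatenated in order: term 3 = ##·~# = ##~#.
The next term joins ##~#~###~# and ~###~###~#~###~#.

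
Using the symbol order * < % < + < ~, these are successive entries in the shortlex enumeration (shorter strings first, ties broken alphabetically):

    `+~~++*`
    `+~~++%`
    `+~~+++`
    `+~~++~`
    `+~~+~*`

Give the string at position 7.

+~~+~+

Stepping forward 2 times from +~~+~*: +~~+~* → +~~+~%, then the target.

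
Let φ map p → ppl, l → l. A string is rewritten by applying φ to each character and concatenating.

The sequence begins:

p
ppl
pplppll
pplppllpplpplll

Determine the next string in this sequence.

pplppllpplpplllpplppllpplppllll

Replace each of the 15 characters of pplppllpplpplll in place — ppl ppl l ppl ppl l l ppl ppl l ppl ppl l l l — and concatenate.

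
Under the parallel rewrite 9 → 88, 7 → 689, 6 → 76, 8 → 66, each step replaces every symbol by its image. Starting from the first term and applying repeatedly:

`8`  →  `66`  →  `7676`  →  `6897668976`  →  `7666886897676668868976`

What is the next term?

Rewriting the 22 symbols of 7666886897676668868976 one by one yields 689 76 76 76 66 66 76 66 88 689 76 689 76 76 76 66 66 76 66 88 689 76; concatenated:

689767676666676668868976689767676666676668868976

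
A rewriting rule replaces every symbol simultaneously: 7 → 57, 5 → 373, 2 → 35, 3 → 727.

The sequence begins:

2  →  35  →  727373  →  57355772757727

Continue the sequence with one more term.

Replace each of the 14 characters of 57355772757727 in place — 373 57 727 373 373 57 57 35 57 373 57 57 35 57 — and concatenate.

373577273733735757355737357573557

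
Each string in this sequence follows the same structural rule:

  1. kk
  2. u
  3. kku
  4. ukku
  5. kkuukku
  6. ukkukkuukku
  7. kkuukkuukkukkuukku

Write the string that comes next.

ukkukkuukkukkuukkuukkukkuukku

From term 3 onward, concatenate the second-to-last term with the last: kk·u = kku, u·kku = ukku, …
The next term joins ukkukkuukku and kkuukkuukkukkuukku.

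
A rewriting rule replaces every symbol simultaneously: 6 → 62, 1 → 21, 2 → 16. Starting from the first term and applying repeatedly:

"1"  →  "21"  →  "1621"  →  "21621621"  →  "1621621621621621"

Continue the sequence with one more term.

21621621621621621621621621621621

Applying the rule to each of the 16 symbols of 1621621621621621 gives the pieces 21 62 16 21 62 16 21 62 16 21 62 16 21 62 16 21, which concatenate to the answer.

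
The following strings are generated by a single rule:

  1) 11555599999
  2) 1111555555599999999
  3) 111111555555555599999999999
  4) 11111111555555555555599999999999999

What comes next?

Term n consists of 2n-2 1's, followed by 3n-2 5's, followed by 3n-1 9's, where the shown terms are n = 2, 3, 4, 5.
Setting n = 6 gives 10, 16, 17 characters in each block.

1111111111555555555555555599999999999999999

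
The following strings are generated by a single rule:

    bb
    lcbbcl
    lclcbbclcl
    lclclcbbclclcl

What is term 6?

lclclclclcbbclclclclcl

Every step adds lc to the front and cl to the end of the previous string.
From lclclcbbclclcl, 2 further steps: lclclcbbclclcl → lclclclcbbclclclcl → (answer).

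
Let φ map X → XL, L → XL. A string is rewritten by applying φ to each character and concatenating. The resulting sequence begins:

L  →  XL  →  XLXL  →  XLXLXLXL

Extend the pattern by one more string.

XLXLXLXLXLXLXLXL

Expanding XLXLXLXL: X→XL, L→XL, X→XL, L→XL, X→XL, L→XL, X→XL, L→XL. Concatenated: XL XL XL XL XL XL XL XL.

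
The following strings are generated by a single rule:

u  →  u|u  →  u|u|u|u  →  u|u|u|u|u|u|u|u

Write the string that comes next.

Every step duplicates the string with '|' between the halves.
So the next term is two copies of u|u|u|u|u|u|u|u with '|' between the halves.

u|u|u|u|u|u|u|u|u|u|u|u|u|u|u|u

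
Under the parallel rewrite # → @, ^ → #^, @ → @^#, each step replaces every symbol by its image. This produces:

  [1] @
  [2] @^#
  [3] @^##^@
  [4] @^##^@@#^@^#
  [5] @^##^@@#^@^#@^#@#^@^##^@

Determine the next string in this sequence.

@^##^@@#^@^#@^#@#^@^##^@@^##^@@^#@#^@^##^@@#^@^#

φ(@^##^@@#^@^#@^#@#^@^##^@) expands symbol-by-symbol to @^# #^ @ @ #^ @^# @^# @ #^ @^# #^ @ @^# #^ @ @^# @ #^ @^# #^ @ @ #^ @^#; joining the 24 pieces gives the next term.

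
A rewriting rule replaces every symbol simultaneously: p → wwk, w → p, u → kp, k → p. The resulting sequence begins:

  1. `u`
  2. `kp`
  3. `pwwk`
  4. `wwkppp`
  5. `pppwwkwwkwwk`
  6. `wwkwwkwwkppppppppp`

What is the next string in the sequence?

Rewriting the 18 symbols of wwkwwkwwkppppppppp one by one yields p p p p p p p p p wwk wwk wwk wwk wwk wwk wwk wwk wwk; concatenated:

pppppppppwwkwwkwwkwwkwwkwwkwwkwwkwwk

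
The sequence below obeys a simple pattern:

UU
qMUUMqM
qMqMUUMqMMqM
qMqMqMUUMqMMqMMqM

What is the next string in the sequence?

Every step adds qM to the front and MqM to the end of the previous string.
Applying this once more to qMqMqMUUMqMMqMMqM:

qMqMqMqMUUMqMMqMMqMMqM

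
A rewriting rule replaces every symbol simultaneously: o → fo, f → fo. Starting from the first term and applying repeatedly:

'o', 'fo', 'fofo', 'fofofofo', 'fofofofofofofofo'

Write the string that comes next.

fofofofofofofofofofofofofofofofo

Applying the rule to each of the 16 symbols of fofofofofofofofo gives the pieces fo fo fo fo fo fo fo fo fo fo fo fo fo fo fo fo, which concatenate to the answer.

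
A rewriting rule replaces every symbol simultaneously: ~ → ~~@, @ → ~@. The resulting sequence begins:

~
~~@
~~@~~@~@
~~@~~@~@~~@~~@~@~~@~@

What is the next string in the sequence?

φ(~~@~~@~@~~@~~@~@~~@~@) expands symbol-by-symbol to ~~@ ~~@ ~@ ~~@ ~~@ ~@ ~~@ ~@ ~~@ ~~@ ~@ ~~@ ~~@ ~@ ~~@ ~@ ~~@ ~~@ ~@ ~~@ ~@; joining the 21 pieces gives the next term.

~~@~~@~@~~@~~@~@~~@~@~~@~~@~@~~@~~@~@~~@~@~~@~~@~@~~@~@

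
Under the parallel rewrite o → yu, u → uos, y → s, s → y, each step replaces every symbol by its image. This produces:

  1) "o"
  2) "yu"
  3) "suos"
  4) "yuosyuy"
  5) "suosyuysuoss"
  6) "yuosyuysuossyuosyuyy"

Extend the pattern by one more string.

suosyuysuossyuosyuyysuosyuysuosss

Applying the rule to each of the 20 symbols of yuosyuysuossyuosyuyy gives the pieces s uos yu y s uos s y uos yu y y s uos yu y s uos s s, which concatenate to the answer.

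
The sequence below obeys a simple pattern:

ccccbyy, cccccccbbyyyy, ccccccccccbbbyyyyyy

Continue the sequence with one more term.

cccccccccccccbbbbyyyyyyyy

Reading off run lengths: c runs 4, 7, 10; b runs 1, 2, 3; y runs 2, 4, 6 — each is linear in n (n = 1, 2, …).
At n = 4 the blocks have lengths 13, 4, 8.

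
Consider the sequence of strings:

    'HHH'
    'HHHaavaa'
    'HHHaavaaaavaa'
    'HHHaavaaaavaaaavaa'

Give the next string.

The strings grow by a fixed suffix aavaa each time.
Applying this once more to HHHaavaaaavaaaavaa:

HHHaavaaaavaaaavaaaavaa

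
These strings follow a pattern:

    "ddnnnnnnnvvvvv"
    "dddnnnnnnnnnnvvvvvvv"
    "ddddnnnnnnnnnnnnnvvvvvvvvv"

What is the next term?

The n-th term is n d's then 3n+1 n's then 2n+1 v's, where the shown terms are n = 2, 3, 4.
Setting n = 5 gives 5, 16, 11 characters in each block.

dddddnnnnnnnnnnnnnnnnvvvvvvvvvvv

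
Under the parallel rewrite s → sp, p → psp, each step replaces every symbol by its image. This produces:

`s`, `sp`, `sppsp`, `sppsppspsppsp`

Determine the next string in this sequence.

Replace each of the 13 characters of sppsppspsppsp in place — sp psp psp sp psp psp sp psp sp psp psp sp psp — and concatenate.

sppsppspsppsppspsppspsppsppspsppsp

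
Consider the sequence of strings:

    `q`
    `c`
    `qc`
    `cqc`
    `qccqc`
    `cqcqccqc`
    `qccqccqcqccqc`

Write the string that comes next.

From term 3 onward, concatenate the second-to-last term with the last: q·c = qc, c·qc = cqc, …
So term 8 is cqcqccqc·qccqccqcqccqc.

cqcqccqcqccqccqcqccqc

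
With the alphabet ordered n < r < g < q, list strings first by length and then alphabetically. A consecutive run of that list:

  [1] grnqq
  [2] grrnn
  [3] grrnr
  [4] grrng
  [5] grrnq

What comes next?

The successor of grrnq increments the rightmost position that isn't already q and resets every position after it to n.

grrrn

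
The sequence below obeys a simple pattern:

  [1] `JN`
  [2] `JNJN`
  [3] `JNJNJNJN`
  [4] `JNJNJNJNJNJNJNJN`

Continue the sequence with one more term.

Each string is two copies of the previous one concatenated.
So the next term is two copies of JNJNJNJNJNJNJNJN.

JNJNJNJNJNJNJNJNJNJNJNJNJNJNJNJN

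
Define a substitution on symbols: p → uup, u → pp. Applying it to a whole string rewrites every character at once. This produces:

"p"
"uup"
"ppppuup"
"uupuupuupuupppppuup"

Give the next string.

ppppuupppppuupppppuupppppuupuupuupuupuupppppuup

φ(uupuupuupuupppppuup) expands symbol-by-symbol to pp pp uup pp pp uup pp pp uup pp pp uup uup uup uup uup pp pp uup; joining the 19 pieces gives the next term.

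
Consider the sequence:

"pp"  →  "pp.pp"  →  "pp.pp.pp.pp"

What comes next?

Each string is two copies of the previous one joined by '.'.
So the next term is two copies of pp.pp.pp.pp with '.' between the halves.

pp.pp.pp.pp.pp.pp.pp.pp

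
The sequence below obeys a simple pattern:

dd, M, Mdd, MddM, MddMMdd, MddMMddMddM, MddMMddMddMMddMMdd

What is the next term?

This is a Fibonacci-style word recurrence s(k) = s(k−1)·s(k−2): e.g. M·dd = Mdd.
The next term joins MddMMddMddMMddMMdd and MddMMddMddM.

MddMMddMddMMddMMddMddMMddMddM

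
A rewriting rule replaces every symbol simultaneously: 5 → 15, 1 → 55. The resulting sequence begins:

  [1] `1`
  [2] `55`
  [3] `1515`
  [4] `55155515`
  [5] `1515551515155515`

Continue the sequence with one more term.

Replace each of the 16 characters of 1515551515155515 in place — 55 15 55 15 15 15 55 15 55 15 55 15 15 15 55 15 — and concatenate.

55155515151555155515551515155515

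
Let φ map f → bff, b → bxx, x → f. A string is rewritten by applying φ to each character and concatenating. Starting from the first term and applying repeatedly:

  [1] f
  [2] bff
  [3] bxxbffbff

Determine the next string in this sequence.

Apply φ to bxxbffbff symbol by symbol: b→bxx, x→f, x→f, b→bxx, f→bff, f→bff, b→bxx, f→bff, f→bff; joined: bxx f f bxx bff bff bxx bff bff.

bxxffbxxbffbffbxxbffbff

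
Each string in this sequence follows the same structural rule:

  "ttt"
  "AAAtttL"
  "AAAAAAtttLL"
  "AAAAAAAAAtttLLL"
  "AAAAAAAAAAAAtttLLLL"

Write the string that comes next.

s(k+1) = AAA·s(k)·L, so each term gains AAA as a prefix and L as a suffix.
Applying this once more to AAAAAAAAAAAAtttLLLL:

AAAAAAAAAAAAAAAtttLLLLL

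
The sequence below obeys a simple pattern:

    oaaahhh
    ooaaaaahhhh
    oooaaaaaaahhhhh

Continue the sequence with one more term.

Each string has the form o^{n-1} a^{2n-1} h^{n+1}, where the shown terms are n = 2, 3, 4.
At n = 5 the blocks have lengths 4, 9, 6.

ooooaaaaaaaaahhhhhh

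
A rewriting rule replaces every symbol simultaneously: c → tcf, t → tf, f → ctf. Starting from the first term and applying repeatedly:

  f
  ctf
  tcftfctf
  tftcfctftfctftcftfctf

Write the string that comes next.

tfctftftcfctftcftfctftfctftcftfctftftcfctftfctftcftfctf

Replace each of the 21 characters of tftcfctftfctftcftfctf in place — tf ctf tf tcf ctf tcf tf ctf tf ctf tcf tf ctf tf tcf ctf tf ctf tcf tf ctf — and concatenate.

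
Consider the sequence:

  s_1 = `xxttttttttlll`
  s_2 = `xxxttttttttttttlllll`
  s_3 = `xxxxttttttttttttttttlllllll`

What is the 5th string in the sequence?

xxxxxxttttttttttttttttttttttttlllllllllll

Each string has the form x^{n} t^{4n} l^{2n-1}, where the shown terms are n = 2, 3, 4.
Setting n = 6 gives 6, 24, 11 characters in each block.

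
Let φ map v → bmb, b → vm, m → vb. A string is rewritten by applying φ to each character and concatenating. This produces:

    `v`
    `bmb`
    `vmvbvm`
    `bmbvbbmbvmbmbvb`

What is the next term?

vmvbvmbmbvmvmvbvmbmbvbvmvbvmbmbvm

φ(bmbvbbmbvmbmbvb) expands symbol-by-symbol to vm vb vm bmb vm vm vb vm bmb vb vm vb vm bmb vm; joining the 15 pieces gives the next term.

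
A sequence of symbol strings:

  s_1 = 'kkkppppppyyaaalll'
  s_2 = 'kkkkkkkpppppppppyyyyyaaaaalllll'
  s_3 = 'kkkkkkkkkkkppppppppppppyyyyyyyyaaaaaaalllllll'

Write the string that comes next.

Term n consists of 4n-1 k's, followed by 3n+3 p's, followed by 3n-1 y's, followed by 2n+1 a's, followed by 2n+1 l's (n = 1, 2, …).
At n = 4 the blocks have lengths 15, 15, 11, 9, 9.

kkkkkkkkkkkkkkkpppppppppppppppyyyyyyyyyyyaaaaaaaaalllllllll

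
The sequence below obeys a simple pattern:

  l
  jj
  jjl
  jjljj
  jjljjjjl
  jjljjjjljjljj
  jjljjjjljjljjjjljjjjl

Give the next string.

This is a Fibonacci-style word recurrence s(k) = s(k−1)·s(k−2): e.g. jj·l = jjl.
So term 8 is jjljjjjljjljjjjljjjjl·jjljjjjljjljj.

jjljjjjljjljjjjljjjjljjljjjjljjljj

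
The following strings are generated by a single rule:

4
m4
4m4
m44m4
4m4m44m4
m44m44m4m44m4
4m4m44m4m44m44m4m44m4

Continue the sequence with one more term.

m44m44m4m44m44m4m44m4m44m44m4m44m4

From term 3 onward, concatenate the second-to-last term with the last: 4·m4 = 4m4, m4·4m4 = m44m4, …
The next term joins m44m44m4m44m4 and 4m4m44m4m44m44m4m44m4.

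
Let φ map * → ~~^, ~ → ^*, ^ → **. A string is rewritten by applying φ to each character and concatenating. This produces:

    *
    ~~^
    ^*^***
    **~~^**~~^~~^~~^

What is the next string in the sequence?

~~^~~^^*^***~~^~~^^*^***^*^***^*^***

φ(**~~^**~~^~~^~~^) expands symbol-by-symbol to ~~^ ~~^ ^* ^* ** ~~^ ~~^ ^* ^* ** ^* ^* ** ^* ^* **; joining the 16 pieces gives the next term.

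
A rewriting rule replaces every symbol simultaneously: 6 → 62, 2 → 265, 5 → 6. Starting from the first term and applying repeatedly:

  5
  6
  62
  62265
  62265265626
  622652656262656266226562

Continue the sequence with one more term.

Rewriting the 24 symbols of 622652656262656266226562 one by one yields 62 265 265 62 6 265 62 6 62 265 62 265 62 6 62 265 62 62 265 265 62 6 62 265; concatenated:

62265265626265626622656226562662265626226526562662265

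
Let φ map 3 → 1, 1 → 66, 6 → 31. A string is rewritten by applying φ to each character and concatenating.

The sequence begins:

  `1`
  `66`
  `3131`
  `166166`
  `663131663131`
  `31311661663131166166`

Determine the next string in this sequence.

166166663131663131166166663131663131

Replace each of the 20 characters of 31311661663131166166 in place — 1 66 1 66 66 31 31 66 31 31 1 66 1 66 66 31 31 66 31 31 — and concatenate.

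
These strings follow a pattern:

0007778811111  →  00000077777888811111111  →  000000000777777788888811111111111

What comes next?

Reading off run lengths: 0 runs 3, 6, 9; 7 runs 3, 5, 7; 8 runs 2, 4, 6; 1 runs 5, 8, 11 — each is linear in n (n = 1, 2, …).
For the next term, n = 4, so the run lengths are 12, 9, 8, 14.

0000000000007777777778888888811111111111111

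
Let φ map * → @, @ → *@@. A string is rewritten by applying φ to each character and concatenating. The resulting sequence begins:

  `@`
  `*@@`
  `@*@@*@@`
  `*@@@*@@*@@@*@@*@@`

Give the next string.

@*@@*@@*@@@*@@*@@@*@@*@@*@@@*@@*@@@*@@*@@

Replace each of the 17 characters of *@@@*@@*@@@*@@*@@ in place — @ *@@ *@@ *@@ @ *@@ *@@ @ *@@ *@@ *@@ @ *@@ *@@ @ *@@ *@@ — and concatenate.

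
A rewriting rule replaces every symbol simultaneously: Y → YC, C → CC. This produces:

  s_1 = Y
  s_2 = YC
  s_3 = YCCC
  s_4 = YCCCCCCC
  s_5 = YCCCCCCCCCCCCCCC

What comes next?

YCCCCCCCCCCCCCCCCCCCCCCCCCCCCCCC

Applying the rule to each of the 16 symbols of YCCCCCCCCCCCCCCC gives the pieces YC CC CC CC CC CC CC CC CC CC CC CC CC CC CC CC, which concatenate to the answer.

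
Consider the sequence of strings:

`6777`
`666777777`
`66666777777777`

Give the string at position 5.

666666666777777777777777

The n-th term is 2n-1 6's then 3n 7's (n = 1, 2, …).
At n = 5 the blocks have lengths 9, 15.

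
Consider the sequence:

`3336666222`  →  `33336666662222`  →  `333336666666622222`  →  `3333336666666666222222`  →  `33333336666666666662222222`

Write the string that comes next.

333333336666666666666622222222

The n-th term is n+1 3's then 2n 6's then n+1 2's, where the shown terms are n = 2, 3, 4, 5, 6.
Setting n = 7 gives 8, 14, 8 characters in each block.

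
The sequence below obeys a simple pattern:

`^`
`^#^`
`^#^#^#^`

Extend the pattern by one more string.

Every step duplicates the string with '#' between the halves.
One more doubling of ^#^#^#^ gives the answer.

^#^#^#^#^#^#^#^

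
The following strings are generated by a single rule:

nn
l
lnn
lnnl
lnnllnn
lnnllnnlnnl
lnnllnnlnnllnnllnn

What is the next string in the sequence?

This is a Fibonacci-style word recurrence s(k) = s(k−1)·s(k−2): e.g. l·nn = lnn.
So term 8 is lnnllnnlnnllnnllnn·lnnllnnlnnl.

lnnllnnlnnllnnllnnlnnllnnlnnl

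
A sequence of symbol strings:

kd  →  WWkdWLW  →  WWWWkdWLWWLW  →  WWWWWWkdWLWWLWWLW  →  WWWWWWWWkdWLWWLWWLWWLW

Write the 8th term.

WWWWWWWWWWWWWWkdWLWWLWWLWWLWWLWWLWWLW

Each term wraps the previous one in WW on the left and WLW on the right.
From WWWWWWWWkdWLWWLWWLWWLW, 3 further steps: WWWWWWWWkdWLWWLWWLWWLW → WWWWWWWWWWkdWLWWLWWLWWLWWLW → WWWWWWWWWWWWkdWLWWLWWLWWLWWLWWLW → (answer).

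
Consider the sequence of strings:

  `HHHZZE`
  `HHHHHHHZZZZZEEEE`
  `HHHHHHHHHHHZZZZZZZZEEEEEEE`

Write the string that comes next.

HHHHHHHHHHHHHHHZZZZZZZZZZZEEEEEEEEEE

Term n consists of 4n-1 H's, followed by 3n-1 Z's, followed by 3n-2 E's (n = 1, 2, …).
For the next term, n = 4, so the run lengths are 15, 11, 10.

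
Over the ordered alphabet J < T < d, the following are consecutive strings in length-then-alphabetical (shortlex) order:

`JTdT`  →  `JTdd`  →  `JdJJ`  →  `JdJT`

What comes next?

JdJd

Treat JdJT as a base-3 numeral over the given alphabet and add one, carrying through any trailing d's.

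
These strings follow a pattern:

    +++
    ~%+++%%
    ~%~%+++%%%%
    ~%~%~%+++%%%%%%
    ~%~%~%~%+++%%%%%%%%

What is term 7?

~%~%~%~%~%~%+++%%%%%%%%%%%%

s(k+1) = ~%·s(k)·%%, so each term gains ~% as a prefix and %% as a suffix.
From ~%~%~%~%+++%%%%%%%%, 2 further steps: ~%~%~%~%+++%%%%%%%% → ~%~%~%~%~%+++%%%%%%%%%% → (answer).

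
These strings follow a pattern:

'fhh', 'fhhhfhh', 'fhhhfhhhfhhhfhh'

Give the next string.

fhhhfhhhfhhhfhhhfhhhfhhhfhhhfhh

s(k+1) = s(k)·h·s(k) — each term doubles the last with 'h' between the halves.
One more doubling of fhhhfhhhfhhhfhh gives the answer.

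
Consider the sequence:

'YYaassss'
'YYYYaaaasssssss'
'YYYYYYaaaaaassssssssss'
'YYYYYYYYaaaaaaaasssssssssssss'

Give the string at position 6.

Term n consists of 2n Y's, followed by 2n a's, followed by 3n+1 s's (n = 1, 2, …).
At n = 6 the blocks have lengths 12, 12, 19.

YYYYYYYYYYYYaaaaaaaaaaaasssssssssssssssssss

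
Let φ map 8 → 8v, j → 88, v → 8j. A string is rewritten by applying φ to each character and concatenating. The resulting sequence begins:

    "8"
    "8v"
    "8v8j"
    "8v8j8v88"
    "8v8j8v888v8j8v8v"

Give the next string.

Replace each of the 16 characters of 8v8j8v888v8j8v8v in place — 8v 8j 8v 88 8v 8j 8v 8v 8v 8j 8v 88 8v 8j 8v 8j — and concatenate.

8v8j8v888v8j8v8v8v8j8v888v8j8v8j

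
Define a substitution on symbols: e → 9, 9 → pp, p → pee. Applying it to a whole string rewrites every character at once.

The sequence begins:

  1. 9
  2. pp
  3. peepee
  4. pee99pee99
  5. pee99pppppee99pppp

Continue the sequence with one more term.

pee99pppppeepeepeepeepee99pppppeepeepeepee

φ(pee99pppppee99pppp) expands symbol-by-symbol to pee 9 9 pp pp pee pee pee pee pee 9 9 pp pp pee pee pee pee; joining the 18 pieces gives the next term.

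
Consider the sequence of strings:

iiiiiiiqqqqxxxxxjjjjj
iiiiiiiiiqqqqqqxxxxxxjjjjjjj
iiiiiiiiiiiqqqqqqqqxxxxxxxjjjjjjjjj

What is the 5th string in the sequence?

iiiiiiiiiiiiiiiqqqqqqqqqqqqxxxxxxxxxjjjjjjjjjjjjj

The n-th term is 2n+1 i's then 2n-2 q's then n+2 x's then 2n-1 j's, where the shown terms are n = 3, 4, 5.
For term 5, n = 7, so the run lengths are 15, 12, 9, 13.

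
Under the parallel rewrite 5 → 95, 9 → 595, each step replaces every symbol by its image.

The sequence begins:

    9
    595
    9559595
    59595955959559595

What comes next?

Rewriting the 17 symbols of 59595955959559595 one by one yields 95 595 95 595 95 595 95 95 595 95 595 95 95 595 95 595 95; concatenated:

95595955959559595955959559595955959559595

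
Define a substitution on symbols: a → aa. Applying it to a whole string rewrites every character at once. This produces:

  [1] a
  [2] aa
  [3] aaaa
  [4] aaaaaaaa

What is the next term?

aaaaaaaaaaaaaaaa

Expanding aaaaaaaa: a→aa, a→aa, a→aa, a→aa, a→aa, a→aa, a→aa, a→aa. Concatenated: aa aa aa aa aa aa aa aa.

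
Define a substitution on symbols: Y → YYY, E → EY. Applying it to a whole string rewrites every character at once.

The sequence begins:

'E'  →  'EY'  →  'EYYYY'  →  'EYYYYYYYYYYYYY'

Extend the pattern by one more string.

EYYYYYYYYYYYYYYYYYYYYYYYYYYYYYYYYYYYYYYYY

Replace each of the 14 characters of EYYYYYYYYYYYYY in place — EY YYY YYY YYY YYY YYY YYY YYY YYY YYY YYY YYY YYY YYY — and concatenate.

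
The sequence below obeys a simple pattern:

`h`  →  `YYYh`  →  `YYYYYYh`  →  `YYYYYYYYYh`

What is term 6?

Every step adds YYY at the front: s(k+1) = YYY·s(k).
From YYYYYYYYYh, 2 further steps: YYYYYYYYYh → YYYYYYYYYYYYh → (answer).

YYYYYYYYYYYYYYYh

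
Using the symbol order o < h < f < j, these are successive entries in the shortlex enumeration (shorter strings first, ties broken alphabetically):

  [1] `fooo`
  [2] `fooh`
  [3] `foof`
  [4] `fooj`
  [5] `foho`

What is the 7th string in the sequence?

fohf

Continuing the enumeration 2 steps past foho: foho → fohh → (answer).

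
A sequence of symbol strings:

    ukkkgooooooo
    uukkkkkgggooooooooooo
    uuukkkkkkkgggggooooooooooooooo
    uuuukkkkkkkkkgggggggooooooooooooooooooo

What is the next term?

uuuuukkkkkkkkkkkgggggggggooooooooooooooooooooooo

Each string has the form u^{n} k^{2n+1} g^{2n-1} o^{4n+3} (n = 1, 2, …).
For the next term, n = 5, so the run lengths are 5, 11, 9, 23.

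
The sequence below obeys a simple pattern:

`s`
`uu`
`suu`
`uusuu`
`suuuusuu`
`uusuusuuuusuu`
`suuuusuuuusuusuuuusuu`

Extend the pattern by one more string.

From term 3 onward, concatenate the second-to-last term with the last: s·uu = suu, uu·suu = uusuu, …
The next term joins uusuusuuuusuu and suuuusuuuusuusuuuusuu.

uusuusuuuusuusuuuusuuuusuusuuuusuu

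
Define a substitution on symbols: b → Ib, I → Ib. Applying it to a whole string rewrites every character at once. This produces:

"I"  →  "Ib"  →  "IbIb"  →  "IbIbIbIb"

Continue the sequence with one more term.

Expanding IbIbIbIb: I→Ib, b→Ib, I→Ib, b→Ib, I→Ib, b→Ib, I→Ib, b→Ib. Concatenated: Ib Ib Ib Ib Ib Ib Ib Ib.

IbIbIbIbIbIbIbIb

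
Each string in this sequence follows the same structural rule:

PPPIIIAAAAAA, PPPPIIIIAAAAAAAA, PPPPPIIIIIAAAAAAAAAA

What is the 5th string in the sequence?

PPPPPPPIIIIIIIAAAAAAAAAAAAAA

Each string has the form P^{n} I^{n} A^{2n}, where the shown terms are n = 3, 4, 5.
At n = 7 the blocks have lengths 7, 7, 14.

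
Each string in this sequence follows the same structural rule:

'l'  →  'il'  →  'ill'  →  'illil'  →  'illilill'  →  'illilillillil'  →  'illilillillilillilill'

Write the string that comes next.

illilillillilillilillillilillillil

From term 3 onward, concatenate the last term with the second-to-last: il·l = ill, ill·il = illil, …
So term 8 is illilillillilillilill·illilillillil.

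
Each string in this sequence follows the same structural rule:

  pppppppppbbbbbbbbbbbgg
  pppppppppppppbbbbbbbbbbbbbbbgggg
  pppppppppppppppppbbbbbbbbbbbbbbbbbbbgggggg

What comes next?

The n-th term is 4n+1 p's then 4n+3 b's then 2n-2 g's, where the shown terms are n = 2, 3, 4.
At n = 5 the blocks have lengths 21, 23, 8.

pppppppppppppppppppppbbbbbbbbbbbbbbbbbbbbbbbgggggggg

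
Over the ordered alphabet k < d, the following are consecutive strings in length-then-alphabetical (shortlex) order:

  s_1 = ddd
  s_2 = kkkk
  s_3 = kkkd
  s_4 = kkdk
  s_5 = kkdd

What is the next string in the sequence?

Find the rightmost character of kkdd below d, bump it to the next letter, and reset everything to its right to k.

kdkk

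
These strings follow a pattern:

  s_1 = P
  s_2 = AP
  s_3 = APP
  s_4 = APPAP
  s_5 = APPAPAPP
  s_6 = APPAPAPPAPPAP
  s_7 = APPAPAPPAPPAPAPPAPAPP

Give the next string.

From term 3 onward, concatenate the last term with the second-to-last: AP·P = APP, APP·AP = APPAP, …
Continuing: APPAPAPPAPPAPAPPAPAPP · APPAPAPPAPPAP gives term 8.

APPAPAPPAPPAPAPPAPAPPAPPAPAPPAPPAP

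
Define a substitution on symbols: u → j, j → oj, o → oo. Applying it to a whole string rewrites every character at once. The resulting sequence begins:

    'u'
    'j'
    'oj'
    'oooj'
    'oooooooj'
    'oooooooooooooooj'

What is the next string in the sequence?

Replace each of the 16 characters of oooooooooooooooj in place — oo oo oo oo oo oo oo oo oo oo oo oo oo oo oo oj — and concatenate.

oooooooooooooooooooooooooooooooj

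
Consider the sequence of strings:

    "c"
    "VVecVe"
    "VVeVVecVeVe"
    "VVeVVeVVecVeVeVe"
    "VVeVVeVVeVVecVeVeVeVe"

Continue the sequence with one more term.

Each term wraps the previous one in VVe on the left and Ve on the right.
One more step from VVeVVeVVeVVecVeVeVeVe gives the answer.

VVeVVeVVeVVeVVecVeVeVeVeVe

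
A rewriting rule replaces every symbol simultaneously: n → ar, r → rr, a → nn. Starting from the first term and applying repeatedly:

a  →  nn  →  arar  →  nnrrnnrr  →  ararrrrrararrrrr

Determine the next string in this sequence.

Rewriting the 16 symbols of ararrrrrararrrrr one by one yields nn rr nn rr rr rr rr rr nn rr nn rr rr rr rr rr; concatenated:

nnrrnnrrrrrrrrrrnnrrnnrrrrrrrrrr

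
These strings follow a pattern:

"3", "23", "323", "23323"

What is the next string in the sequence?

This is a Fibonacci-style word recurrence s(k) = s(k−2)·s(k−1): e.g. 3·23 = 323.
The next term joins 323 and 23323.

32323323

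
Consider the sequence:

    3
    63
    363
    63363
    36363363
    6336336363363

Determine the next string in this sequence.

363633636336336363363

Each term (from the third on) is the two preceding terms concatenated in order: term 3 = 3·63 = 363.
The next term joins 36363363 and 6336336363363.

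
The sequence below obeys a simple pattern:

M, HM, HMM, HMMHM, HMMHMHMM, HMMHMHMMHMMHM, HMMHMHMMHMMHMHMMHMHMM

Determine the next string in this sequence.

This is a Fibonacci-style word recurrence s(k) = s(k−1)·s(k−2): e.g. HM·M = HMM.
The next term joins HMMHMHMMHMMHMHMMHMHMM and HMMHMHMMHMMHM.

HMMHMHMMHMMHMHMMHMHMMHMMHMHMMHMMHM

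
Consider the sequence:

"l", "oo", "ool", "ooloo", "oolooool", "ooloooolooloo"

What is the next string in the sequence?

ooloooolooloooolooool

From term 3 onward, concatenate the last term with the second-to-last: oo·l = ool, ool·oo = ooloo, …
Continuing: ooloooolooloo · oolooool gives term 7.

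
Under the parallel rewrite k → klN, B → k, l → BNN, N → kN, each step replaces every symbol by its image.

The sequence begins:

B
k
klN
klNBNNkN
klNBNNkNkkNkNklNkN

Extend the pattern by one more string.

Applying the rule to each of the 18 symbols of klNBNNkNkkNkNklNkN gives the pieces klN BNN kN k kN kN klN kN klN klN kN klN kN klN BNN kN klN kN, which concatenate to the answer.

klNBNNkNkkNkNklNkNklNklNkNklNkNklNBNNkNklNkN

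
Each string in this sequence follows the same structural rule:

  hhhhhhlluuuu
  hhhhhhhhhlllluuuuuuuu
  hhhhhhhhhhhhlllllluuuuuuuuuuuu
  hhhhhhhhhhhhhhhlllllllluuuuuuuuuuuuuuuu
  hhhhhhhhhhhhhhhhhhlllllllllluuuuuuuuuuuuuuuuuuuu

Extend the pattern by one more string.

hhhhhhhhhhhhhhhhhhhhhlllllllllllluuuuuuuuuuuuuuuuuuuuuuuu

Reading off run lengths: h runs 6, 9, 12, 15, 18; l runs 2, 4, 6, 8, 10; u runs 4, 8, 12, 16, 20 — each is linear in n (n = 1, 2, …).
At n = 6 the blocks have lengths 21, 12, 24.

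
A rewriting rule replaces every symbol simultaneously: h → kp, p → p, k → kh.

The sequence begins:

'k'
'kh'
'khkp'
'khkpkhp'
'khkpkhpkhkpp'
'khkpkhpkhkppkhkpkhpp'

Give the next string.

Applying the rule to each of the 20 symbols of khkpkhpkhkppkhkpkhpp gives the pieces kh kp kh p kh kp p kh kp kh p p kh kp kh p kh kp p p, which concatenate to the answer.

khkpkhpkhkppkhkpkhppkhkpkhpkhkppp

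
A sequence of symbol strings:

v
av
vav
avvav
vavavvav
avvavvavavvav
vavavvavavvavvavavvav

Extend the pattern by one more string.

From term 3 onward, concatenate the second-to-last term with the last: v·av = vav, av·vav = avvav, …
Continuing: avvavvavavvav · vavavvavavvavvavavvav gives term 8.

avvavvavavvavvavavvavavvavvavavvav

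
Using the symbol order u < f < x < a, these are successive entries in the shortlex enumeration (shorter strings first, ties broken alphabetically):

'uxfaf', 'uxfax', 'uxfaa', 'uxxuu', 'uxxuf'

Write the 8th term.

Advancing 3 positions from uxxuf through uxxuf → uxxux → uxxua reaches term 8.

uxxfu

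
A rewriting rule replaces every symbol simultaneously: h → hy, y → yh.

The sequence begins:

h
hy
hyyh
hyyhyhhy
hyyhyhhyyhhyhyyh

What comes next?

φ(hyyhyhhyyhhyhyyh) expands symbol-by-symbol to hy yh yh hy yh hy hy yh yh hy hy yh hy yh yh hy; joining the 16 pieces gives the next term.

hyyhyhhyyhhyhyyhyhhyhyyhhyyhyhhy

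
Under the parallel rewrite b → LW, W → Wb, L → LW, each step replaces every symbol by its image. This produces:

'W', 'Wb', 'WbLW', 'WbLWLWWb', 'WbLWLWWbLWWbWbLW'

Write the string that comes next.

Applying the rule to each of the 16 symbols of WbLWLWWbLWWbWbLW gives the pieces Wb LW LW Wb LW Wb Wb LW LW Wb Wb LW Wb LW LW Wb, which concatenate to the answer.

WbLWLWWbLWWbWbLWLWWbWbLWWbLWLWWb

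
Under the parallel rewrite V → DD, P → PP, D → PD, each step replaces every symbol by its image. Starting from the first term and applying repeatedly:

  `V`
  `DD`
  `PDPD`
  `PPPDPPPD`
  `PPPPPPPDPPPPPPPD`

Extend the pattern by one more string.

φ(PPPPPPPDPPPPPPPD) expands symbol-by-symbol to PP PP PP PP PP PP PP PD PP PP PP PP PP PP PP PD; joining the 16 pieces gives the next term.

PPPPPPPPPPPPPPPDPPPPPPPPPPPPPPPD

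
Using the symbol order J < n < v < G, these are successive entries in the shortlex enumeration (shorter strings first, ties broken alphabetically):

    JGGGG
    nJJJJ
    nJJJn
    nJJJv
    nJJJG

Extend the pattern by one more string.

nJJnJ

The successor of nJJJG increments the rightmost position that isn't already G and resets every position after it to J.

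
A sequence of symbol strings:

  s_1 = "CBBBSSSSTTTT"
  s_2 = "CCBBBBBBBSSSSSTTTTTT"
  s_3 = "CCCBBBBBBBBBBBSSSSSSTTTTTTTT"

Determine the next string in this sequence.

Each string has the form C^{n} B^{4n-1} S^{n+3} T^{2n+2} (n = 1, 2, …).
Setting n = 4 gives 4, 15, 7, 10 characters in each block.

CCCCBBBBBBBBBBBBBBBSSSSSSSTTTTTTTTTT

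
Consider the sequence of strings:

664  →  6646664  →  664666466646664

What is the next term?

6646664666466646664666466646664

s(k+1) = s(k)·6·s(k) — each term doubles the last with '6' between the halves.
One more doubling of 664666466646664 gives the answer.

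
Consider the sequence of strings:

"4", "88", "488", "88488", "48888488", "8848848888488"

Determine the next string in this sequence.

Each term (from the third on) is the two preceding terms concatenated in order: term 3 = 4·88 = 488.
The next term joins 48888488 and 8848848888488.

488884888848848888488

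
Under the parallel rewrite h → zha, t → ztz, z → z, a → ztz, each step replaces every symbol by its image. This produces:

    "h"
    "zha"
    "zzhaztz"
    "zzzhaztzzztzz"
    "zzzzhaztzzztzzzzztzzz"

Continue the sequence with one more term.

zzzzzhaztzzztzzzzztzzzzzzztzzzz

φ(zzzzhaztzzztzzzzztzzz) expands symbol-by-symbol to z z z z zha ztz z ztz z z z ztz z z z z z ztz z z z; joining the 21 pieces gives the next term.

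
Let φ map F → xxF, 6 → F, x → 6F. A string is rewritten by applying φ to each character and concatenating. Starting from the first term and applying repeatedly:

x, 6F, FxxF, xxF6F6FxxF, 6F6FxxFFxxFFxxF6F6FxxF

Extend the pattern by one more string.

FxxFFxxF6F6FxxFxxF6F6FxxFxxF6F6FxxFFxxFFxxF6F6FxxF

Applying the rule to each of the 22 symbols of 6F6FxxFFxxFFxxF6F6FxxF gives the pieces F xxF F xxF 6F 6F xxF xxF 6F 6F xxF xxF 6F 6F xxF F xxF F xxF 6F 6F xxF, which concatenate to the answer.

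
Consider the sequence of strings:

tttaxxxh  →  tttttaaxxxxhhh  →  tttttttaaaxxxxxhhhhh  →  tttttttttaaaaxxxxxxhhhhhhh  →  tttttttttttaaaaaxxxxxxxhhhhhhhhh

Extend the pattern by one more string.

Reading off run lengths: t runs 3, 5, 7, 9, 11; a runs 1, 2, 3, 4, 5; x runs 3, 4, 5, 6, 7; h runs 1, 3, 5, 7, 9 — each is linear in n (n = 1, 2, …).
Setting n = 6 gives 13, 6, 8, 11 characters in each block.

tttttttttttttaaaaaaxxxxxxxxhhhhhhhhhhh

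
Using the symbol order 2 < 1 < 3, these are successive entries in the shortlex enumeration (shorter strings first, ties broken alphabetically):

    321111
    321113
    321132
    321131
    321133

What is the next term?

321322

Find the rightmost character of 321133 below 3, bump it to the next letter, and reset everything to its right to 2.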